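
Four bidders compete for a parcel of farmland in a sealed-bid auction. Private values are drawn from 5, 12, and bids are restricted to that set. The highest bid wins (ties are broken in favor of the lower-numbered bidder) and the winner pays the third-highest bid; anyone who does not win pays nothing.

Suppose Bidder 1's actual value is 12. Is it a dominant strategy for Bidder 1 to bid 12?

Check each profile of the others' bids and compare truth against every alternative bid.
Others bid (5, 5, 12): truth gives 7, best alternative gives 0.
Others bid (5, 12, 5): truth gives 7, best alternative gives 0.
Others bid (12, 5, 5): truth gives 7, best alternative gives 0.
Others bid (5, 5, 5): truth gives 7, best alternative gives 7.
Others bid (5, 12, 12): truth gives 0, best alternative gives 0.
Others bid (12, 5, 12): truth gives 0, best alternative gives 0.
(Remaining 2 profiles checked similarly; truth is weakly best in each.)
In every case the truthful bid is at least as good as any alternative, so it is a dominant strategy.

Yes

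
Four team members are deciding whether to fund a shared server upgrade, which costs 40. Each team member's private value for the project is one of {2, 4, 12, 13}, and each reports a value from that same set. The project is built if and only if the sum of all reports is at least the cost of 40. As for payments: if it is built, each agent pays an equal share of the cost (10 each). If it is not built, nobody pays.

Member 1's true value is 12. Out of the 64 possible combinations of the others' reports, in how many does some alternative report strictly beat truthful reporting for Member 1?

6

Others report (2, 12, 13): truth gives 0; report 13 gives 2 > 0. Violating.
Others report (2, 13, 12): truth gives 0; report 13 gives 2 > 0. Violating.
Others report (12, 2, 13): truth gives 0; report 13 gives 2 > 0. Violating.
Others report (12, 13, 2): truth gives 0; report 13 gives 2 > 0. Violating.
Others report (2, 2, 2): truth gives 0; no alternative beats it.
Others report (2, 2, 4): truth gives 0; no alternative beats it.
(Checking all 64 profiles: 6 have a profitable deviation, 58 do not.)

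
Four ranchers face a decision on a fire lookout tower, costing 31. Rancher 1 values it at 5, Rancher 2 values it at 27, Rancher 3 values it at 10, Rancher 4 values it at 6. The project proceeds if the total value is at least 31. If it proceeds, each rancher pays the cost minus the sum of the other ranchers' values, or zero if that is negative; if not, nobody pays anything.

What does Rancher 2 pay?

10

Total value 48 ≥ cost 31, so the project is built.
The other ranchers' values sum to 21.
Cost minus that sum is 31 - 21 = 10.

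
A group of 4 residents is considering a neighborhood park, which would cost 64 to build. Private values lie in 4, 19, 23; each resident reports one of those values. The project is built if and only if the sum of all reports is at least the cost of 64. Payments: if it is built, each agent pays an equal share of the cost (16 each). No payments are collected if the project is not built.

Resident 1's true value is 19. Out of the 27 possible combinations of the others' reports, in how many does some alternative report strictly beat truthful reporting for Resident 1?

3

Others report (4, 19, 19): truth gives 0; report 23 gives 3 > 0. Violating.
Others report (19, 4, 19): truth gives 0; report 23 gives 3 > 0. Violating.
Others report (19, 19, 4): truth gives 0; report 23 gives 3 > 0. Violating.
Others report (4, 4, 4): truth gives 0; no alternative beats it.
Others report (4, 4, 19): truth gives 0; no alternative beats it.
(Checking all 27 profiles: 3 have a profitable deviation, 24 do not.)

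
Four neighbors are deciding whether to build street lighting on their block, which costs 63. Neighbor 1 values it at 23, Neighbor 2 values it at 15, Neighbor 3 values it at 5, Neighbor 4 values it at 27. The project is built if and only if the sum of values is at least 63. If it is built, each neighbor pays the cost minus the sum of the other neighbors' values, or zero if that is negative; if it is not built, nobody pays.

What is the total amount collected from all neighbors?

44

Total value 70 ≥ cost 63, so it is built.
Neighbor 1: others sum to 47; max(0, 63 - 47) = 16.
Neighbor 2: others sum to 55; max(0, 63 - 55) = 8.
Neighbor 3: others sum to 65; max(0, 63 - 65) = 0.
Neighbor 4: others sum to 43; max(0, 63 - 43) = 20.
Total collected = 16 + 8 + 0 + 20 = 44.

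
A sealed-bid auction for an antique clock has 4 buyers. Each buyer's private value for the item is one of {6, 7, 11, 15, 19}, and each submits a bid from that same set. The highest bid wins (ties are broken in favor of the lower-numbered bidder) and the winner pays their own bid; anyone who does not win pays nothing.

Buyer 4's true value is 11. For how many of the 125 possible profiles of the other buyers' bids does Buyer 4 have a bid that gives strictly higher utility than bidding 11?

1

Others bid (6, 6, 6): truth gives 0; bid 7 gives 4 > 0. Violating.
Others bid (6, 6, 7): truth gives 0; no alternative beats it.
Others bid (6, 6, 11): truth gives 0; no alternative beats it.
(Checking all 125 profiles: 1 has a profitable deviation, 124 do not.)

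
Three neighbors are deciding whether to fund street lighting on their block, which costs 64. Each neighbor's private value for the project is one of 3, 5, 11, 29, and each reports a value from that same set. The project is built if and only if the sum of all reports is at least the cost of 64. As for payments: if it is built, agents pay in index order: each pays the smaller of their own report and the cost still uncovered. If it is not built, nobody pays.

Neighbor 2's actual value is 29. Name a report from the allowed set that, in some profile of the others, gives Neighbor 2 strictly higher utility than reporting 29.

11

Suppose Neighbor 1 reports 29 and Neighbor 3 reports 29.
Report 29: project built, pays 29, utility 29 - 29 = 0.
Report 11: project built, pays 11, utility 29 - 11 = 18.
So reporting 11 beats truth here (18 > 0).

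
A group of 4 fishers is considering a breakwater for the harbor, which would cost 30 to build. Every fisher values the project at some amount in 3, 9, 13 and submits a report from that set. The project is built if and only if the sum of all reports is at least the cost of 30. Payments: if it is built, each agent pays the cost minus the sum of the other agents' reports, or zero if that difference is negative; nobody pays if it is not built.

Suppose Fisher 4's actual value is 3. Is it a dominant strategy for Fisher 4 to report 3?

Yes

Check each profile of the others' reports and compare truth against every alternative report.
Others report (3, 9, 9): truth gives 0, best alternative gives -6.
Others report (9, 3, 9): truth gives 0, best alternative gives -6.
Others report (9, 9, 3): truth gives 0, best alternative gives -6.
Others report (3, 9, 13): truth gives 0, best alternative gives -2.
Others report (3, 13, 9): truth gives 0, best alternative gives -2.
Others report (9, 3, 13): truth gives 0, best alternative gives -2.
(Remaining 21 profiles checked similarly; truth is weakly best in each.)
In every case the truthful report is at least as good as any alternative, so it is a dominant strategy.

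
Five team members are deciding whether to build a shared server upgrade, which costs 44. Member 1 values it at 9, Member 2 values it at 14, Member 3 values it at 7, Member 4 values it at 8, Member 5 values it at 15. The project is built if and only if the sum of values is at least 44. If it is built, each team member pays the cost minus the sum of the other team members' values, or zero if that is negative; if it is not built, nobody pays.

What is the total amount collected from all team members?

Total value 53 ≥ cost 44, so it is built.
Member 1: others sum to 44; max(0, 44 - 44) = 0.
Member 2: others sum to 39; max(0, 44 - 39) = 5.
Member 3: others sum to 46; max(0, 44 - 46) = 0.
Member 4: others sum to 45; max(0, 44 - 45) = 0.
Member 5: others sum to 38; max(0, 44 - 38) = 6.
Total collected = 0 + 5 + 0 + 0 + 6 = 11.

11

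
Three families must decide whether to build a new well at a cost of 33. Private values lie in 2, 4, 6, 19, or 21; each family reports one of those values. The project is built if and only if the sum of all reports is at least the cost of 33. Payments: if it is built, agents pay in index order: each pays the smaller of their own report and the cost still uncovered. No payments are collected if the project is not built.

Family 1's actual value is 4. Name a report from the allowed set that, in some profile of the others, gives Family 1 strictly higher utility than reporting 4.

2

Suppose Family 2 reports 19 and Family 3 reports 19.
Report 4: project built, pays 4, utility 4 - 4 = 0.
Report 2: project built, pays 2, utility 4 - 2 = 2.
So reporting 2 beats truth here (2 > 0).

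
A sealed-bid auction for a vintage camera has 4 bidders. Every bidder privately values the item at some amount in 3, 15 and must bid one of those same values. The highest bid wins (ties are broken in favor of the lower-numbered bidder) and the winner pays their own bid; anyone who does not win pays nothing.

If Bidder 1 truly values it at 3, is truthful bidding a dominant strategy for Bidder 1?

Yes

Check each profile of the others' bids and compare truth against every alternative bid.
Others bid (3, 3, 3): truth gives 0, best alternative gives -12.
Others bid (3, 3, 15): truth gives 0, best alternative gives -12.
Others bid (3, 15, 3): truth gives 0, best alternative gives -12.
Others bid (3, 15, 15): truth gives 0, best alternative gives -12.
Others bid (15, 3, 3): truth gives 0, best alternative gives -12.
Others bid (15, 3, 15): truth gives 0, best alternative gives -12.
(Remaining 2 profiles checked similarly; truth is weakly best in each.)
In every case the truthful bid is at least as good as any alternative, so it is a dominant strategy.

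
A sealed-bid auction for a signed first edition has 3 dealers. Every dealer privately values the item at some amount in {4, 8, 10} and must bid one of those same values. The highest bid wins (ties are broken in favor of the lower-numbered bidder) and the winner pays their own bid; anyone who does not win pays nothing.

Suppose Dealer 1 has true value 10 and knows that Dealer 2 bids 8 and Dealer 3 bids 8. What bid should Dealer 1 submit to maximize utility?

Bid 4: loses, pays 0, utility 0.
Bid 8: wins, pays 8, utility 10 - 8 = 2.
Bid 10: wins, pays 10, utility 10 - 10 = 0.
The best choice is 8 with utility 2.

8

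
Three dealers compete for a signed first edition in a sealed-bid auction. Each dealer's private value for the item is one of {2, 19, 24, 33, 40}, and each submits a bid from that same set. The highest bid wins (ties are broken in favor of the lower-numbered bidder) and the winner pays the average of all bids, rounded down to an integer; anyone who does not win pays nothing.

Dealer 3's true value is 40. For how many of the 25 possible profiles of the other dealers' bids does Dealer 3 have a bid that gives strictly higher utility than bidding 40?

9

Others bid (2, 2): truth gives 26; bid 19 gives 33 > 26. Violating.
Others bid (2, 19): truth gives 20; bid 24 gives 25 > 20. Violating.
Others bid (2, 24): truth gives 18; bid 33 gives 21 > 18. Violating.
Others bid (19, 2): truth gives 20; bid 24 gives 25 > 20. Violating.
Others bid (2, 33): truth gives 15; no alternative beats it.
Others bid (2, 40): truth gives 0; no alternative beats it.
(Checking all 25 profiles: 9 have a profitable deviation, 16 do not.)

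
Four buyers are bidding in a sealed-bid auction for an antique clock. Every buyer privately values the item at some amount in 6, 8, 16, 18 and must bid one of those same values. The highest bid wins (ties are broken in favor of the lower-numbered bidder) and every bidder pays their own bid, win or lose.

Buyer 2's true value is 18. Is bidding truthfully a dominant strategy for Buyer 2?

Consider the case where Buyer 1 bids 6, Buyer 3 bids 6 and Buyer 4 bids 6.
Truthful bid 18: wins, pays 18, utility 18 - 18 = 0.
Bid 8 instead: wins, pays 8, utility 18 - 8 = 10.
Since 10 > 0, bidding 8 is strictly better here, so truthful bidding is not dominant.

No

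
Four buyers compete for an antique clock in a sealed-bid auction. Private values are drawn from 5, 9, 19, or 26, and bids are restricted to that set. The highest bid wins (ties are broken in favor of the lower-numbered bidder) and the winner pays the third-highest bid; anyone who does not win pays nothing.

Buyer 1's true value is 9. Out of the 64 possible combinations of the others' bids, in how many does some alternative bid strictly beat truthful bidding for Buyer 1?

6

Others bid (5, 5, 19): truth gives 0; bid 19 gives 4 > 0. Violating.
Others bid (5, 5, 26): truth gives 0; bid 26 gives 4 > 0. Violating.
Others bid (5, 19, 5): truth gives 0; bid 19 gives 4 > 0. Violating.
Others bid (5, 26, 5): truth gives 0; bid 26 gives 4 > 0. Violating.
Others bid (5, 5, 5): truth gives 4; no alternative beats it.
Others bid (5, 5, 9): truth gives 4; no alternative beats it.
(Checking all 64 profiles: 6 have a profitable deviation, 58 do not.)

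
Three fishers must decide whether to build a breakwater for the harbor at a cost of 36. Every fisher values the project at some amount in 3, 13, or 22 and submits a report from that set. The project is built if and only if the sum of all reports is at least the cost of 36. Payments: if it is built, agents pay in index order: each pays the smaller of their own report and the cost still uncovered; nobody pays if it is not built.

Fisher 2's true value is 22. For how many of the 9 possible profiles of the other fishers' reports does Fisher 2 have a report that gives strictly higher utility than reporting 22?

6

Others report (3, 22): truth gives 0; report 13 gives 9 > 0. Violating.
Others report (13, 13): truth gives 0; report 13 gives 9 > 0. Violating.
Others report (13, 22): truth gives 0; report 3 gives 19 > 0. Violating.
Others report (22, 3): truth gives 8; report 13 gives 9 > 8. Violating.
Others report (3, 3): truth gives 0; no alternative beats it.
Others report (3, 13): truth gives 0; no alternative beats it.
(Checking all 9 profiles: 6 have a profitable deviation, 3 do not.)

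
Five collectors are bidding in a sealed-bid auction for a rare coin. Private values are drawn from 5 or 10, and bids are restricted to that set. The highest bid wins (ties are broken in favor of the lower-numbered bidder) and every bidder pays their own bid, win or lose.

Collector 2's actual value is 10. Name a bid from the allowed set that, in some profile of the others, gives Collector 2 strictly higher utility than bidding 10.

Suppose Collector 1 bids 10, Collector 3 bids 5, Collector 4 bids 5 and Collector 5 bids 5.
Bid 10: loses but pays 10, utility -10.
Bid 5: loses but pays 5, utility -5.
So bidding 5 beats truth here (-5 > -10).

5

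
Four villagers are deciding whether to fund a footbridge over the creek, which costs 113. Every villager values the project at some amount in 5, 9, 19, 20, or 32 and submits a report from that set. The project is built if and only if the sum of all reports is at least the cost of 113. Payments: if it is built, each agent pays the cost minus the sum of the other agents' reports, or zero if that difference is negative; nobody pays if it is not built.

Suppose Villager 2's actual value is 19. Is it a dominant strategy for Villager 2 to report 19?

Check each profile of the others' reports and compare truth against every alternative report.
Others report (32, 32, 32): truth gives 2, best alternative gives 2.
Others report (5, 5, 5): truth gives 0, best alternative gives 0.
Others report (5, 5, 9): truth gives 0, best alternative gives 0.
Others report (5, 5, 19): truth gives 0, best alternative gives 0.
Others report (5, 5, 20): truth gives 0, best alternative gives 0.
Others report (5, 5, 32): truth gives 0, best alternative gives 0.
(Remaining 119 profiles checked similarly; truth is weakly best in each.)
In every case the truthful report is at least as good as any alternative, so it is a dominant strategy.

Yes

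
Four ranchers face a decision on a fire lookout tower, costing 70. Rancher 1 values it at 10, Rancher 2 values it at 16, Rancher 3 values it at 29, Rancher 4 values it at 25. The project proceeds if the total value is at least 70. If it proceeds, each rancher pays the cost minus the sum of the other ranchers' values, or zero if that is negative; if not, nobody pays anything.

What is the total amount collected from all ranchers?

40

Total value 80 ≥ cost 70, so it is built.
Rancher 1: others sum to 70; max(0, 70 - 70) = 0.
Rancher 2: others sum to 64; max(0, 70 - 64) = 6.
Rancher 3: others sum to 51; max(0, 70 - 51) = 19.
Rancher 4: others sum to 55; max(0, 70 - 55) = 15.
Total collected = 0 + 6 + 19 + 15 = 40.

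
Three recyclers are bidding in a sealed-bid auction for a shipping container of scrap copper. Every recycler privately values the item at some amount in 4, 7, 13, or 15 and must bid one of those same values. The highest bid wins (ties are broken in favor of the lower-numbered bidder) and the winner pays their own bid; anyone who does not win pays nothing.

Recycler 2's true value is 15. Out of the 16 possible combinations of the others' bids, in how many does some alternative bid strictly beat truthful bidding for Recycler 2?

Others bid (4, 4): truth gives 0; bid 7 gives 8 > 0. Violating.
Others bid (4, 7): truth gives 0; bid 7 gives 8 > 0. Violating.
Others bid (4, 13): truth gives 0; bid 13 gives 2 > 0. Violating.
Others bid (7, 4): truth gives 0; bid 13 gives 2 > 0. Violating.
Others bid (4, 15): truth gives 0; no alternative beats it.
Others bid (7, 15): truth gives 0; no alternative beats it.
(Checking all 16 profiles: 6 have a profitable deviation, 10 do not.)

6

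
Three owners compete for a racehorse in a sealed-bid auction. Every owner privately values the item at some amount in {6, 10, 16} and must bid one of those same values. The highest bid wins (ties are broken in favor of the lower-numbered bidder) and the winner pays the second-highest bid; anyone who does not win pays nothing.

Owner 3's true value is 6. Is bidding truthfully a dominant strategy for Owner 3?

Yes

Check each profile of the others' bids and compare truth against every alternative bid.
Others bid (6, 6): truth gives 0, best alternative gives 0.
Others bid (6, 10): truth gives 0, best alternative gives 0.
Others bid (6, 16): truth gives 0, best alternative gives 0.
Others bid (10, 6): truth gives 0, best alternative gives 0.
Others bid (10, 10): truth gives 0, best alternative gives 0.
Others bid (10, 16): truth gives 0, best alternative gives 0.
(Remaining 3 profiles checked similarly; truth is weakly best in each.)
In every case the truthful bid is at least as good as any alternative, so it is a dominant strategy.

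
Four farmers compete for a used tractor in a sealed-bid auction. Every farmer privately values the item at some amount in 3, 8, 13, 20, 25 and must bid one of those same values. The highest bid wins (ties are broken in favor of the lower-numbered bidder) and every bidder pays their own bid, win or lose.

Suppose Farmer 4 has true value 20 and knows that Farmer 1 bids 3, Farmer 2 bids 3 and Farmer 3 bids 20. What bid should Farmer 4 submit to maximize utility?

3

Bid 3: loses but pays 3, utility -3.
Bid 8: loses but pays 8, utility -8.
Bid 13: loses but pays 13, utility -13.
Bid 20: loses but pays 20, utility -20.
Bid 25: wins, pays 25, utility 20 - 25 = -5.
The best choice is 3 with utility -3.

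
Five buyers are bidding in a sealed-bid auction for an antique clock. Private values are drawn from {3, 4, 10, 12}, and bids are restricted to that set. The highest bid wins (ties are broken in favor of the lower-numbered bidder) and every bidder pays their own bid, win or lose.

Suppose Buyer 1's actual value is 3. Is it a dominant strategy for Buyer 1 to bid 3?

Consider the case where Buyer 2 bids 3, Buyer 3 bids 3, Buyer 4 bids 3 and Buyer 5 bids 4.
Truthful bid 3: loses but pays 3, utility -3.
Bid 4 instead: wins, pays 4, utility 3 - 4 = -1.
Since -1 > -3, bidding 4 is strictly better here, so truthful bidding is not dominant.

No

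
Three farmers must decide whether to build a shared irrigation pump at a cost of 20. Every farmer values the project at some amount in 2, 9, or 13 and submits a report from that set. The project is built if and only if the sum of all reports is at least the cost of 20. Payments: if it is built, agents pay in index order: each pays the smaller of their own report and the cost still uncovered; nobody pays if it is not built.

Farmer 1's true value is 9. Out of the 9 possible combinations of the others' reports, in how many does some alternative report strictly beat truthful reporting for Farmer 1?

4

Others report (9, 9): truth gives 0; report 2 gives 7 > 0. Violating.
Others report (9, 13): truth gives 0; report 2 gives 7 > 0. Violating.
Others report (13, 9): truth gives 0; report 2 gives 7 > 0. Violating.
Others report (13, 13): truth gives 0; report 2 gives 7 > 0. Violating.
Others report (2, 2): truth gives 0; no alternative beats it.
Others report (2, 9): truth gives 0; no alternative beats it.
(Checking all 9 profiles: 4 have a profitable deviation, 5 do not.)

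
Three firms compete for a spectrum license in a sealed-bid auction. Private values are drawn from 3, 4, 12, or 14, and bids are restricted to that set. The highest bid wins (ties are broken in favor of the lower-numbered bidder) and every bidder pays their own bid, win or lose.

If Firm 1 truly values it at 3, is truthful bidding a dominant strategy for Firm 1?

No

Consider the case where Firm 2 bids 3 and Firm 3 bids 4.
Truthful bid 3: loses but pays 3, utility -3.
Bid 4 instead: wins, pays 4, utility 3 - 4 = -1.
Since -1 > -3, bidding 4 is strictly better here, so truthful bidding is not dominant.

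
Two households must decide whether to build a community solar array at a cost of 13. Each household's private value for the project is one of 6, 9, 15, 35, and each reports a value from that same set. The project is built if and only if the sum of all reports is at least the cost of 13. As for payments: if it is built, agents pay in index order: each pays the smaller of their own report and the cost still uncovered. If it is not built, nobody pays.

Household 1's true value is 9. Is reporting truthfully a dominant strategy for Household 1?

Consider the case where Household 2 reports 9.
Truthful report 9: project built, pays 9, utility 9 - 9 = 0.
Report 6 instead: project built, pays 6, utility 9 - 6 = 3.
Since 3 > 0, reporting 6 is strictly better here, so truthful reporting is not dominant.

No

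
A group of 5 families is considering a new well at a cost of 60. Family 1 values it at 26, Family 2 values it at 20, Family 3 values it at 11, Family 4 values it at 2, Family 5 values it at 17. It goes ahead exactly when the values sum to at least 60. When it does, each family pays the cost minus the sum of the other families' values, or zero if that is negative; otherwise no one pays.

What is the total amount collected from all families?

15

Total value 76 ≥ cost 60, so it is built.
Family 1: others sum to 50; max(0, 60 - 50) = 10.
Family 2: others sum to 56; max(0, 60 - 56) = 4.
Family 3: others sum to 65; max(0, 60 - 65) = 0.
Family 4: others sum to 74; max(0, 60 - 74) = 0.
Family 5: others sum to 59; max(0, 60 - 59) = 1.
Total collected = 10 + 4 + 0 + 0 + 1 = 15.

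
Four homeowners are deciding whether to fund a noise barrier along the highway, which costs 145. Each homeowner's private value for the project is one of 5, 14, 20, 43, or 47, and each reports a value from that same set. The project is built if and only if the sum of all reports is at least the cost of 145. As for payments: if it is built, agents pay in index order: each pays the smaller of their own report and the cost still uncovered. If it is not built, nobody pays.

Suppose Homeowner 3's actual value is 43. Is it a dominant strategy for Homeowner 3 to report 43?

No

Consider the case where Homeowner 1 reports 43, Homeowner 2 reports 43 and Homeowner 4 reports 43.
Truthful report 43: project built, pays 43, utility 43 - 43 = 0.
Report 20 instead: project built, pays 20, utility 43 - 20 = 23.
Since 23 > 0, reporting 20 is strictly better here, so truthful reporting is not dominant.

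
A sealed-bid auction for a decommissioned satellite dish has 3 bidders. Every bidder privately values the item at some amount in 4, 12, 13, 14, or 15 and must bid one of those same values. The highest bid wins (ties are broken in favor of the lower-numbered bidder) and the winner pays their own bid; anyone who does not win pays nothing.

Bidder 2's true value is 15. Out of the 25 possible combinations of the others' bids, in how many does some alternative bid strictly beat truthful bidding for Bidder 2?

Others bid (4, 4): truth gives 0; bid 12 gives 3 > 0. Violating.
Others bid (4, 12): truth gives 0; bid 12 gives 3 > 0. Violating.
Others bid (4, 13): truth gives 0; bid 13 gives 2 > 0. Violating.
Others bid (4, 14): truth gives 0; bid 14 gives 1 > 0. Violating.
Others bid (4, 15): truth gives 0; no alternative beats it.
Others bid (12, 15): truth gives 0; no alternative beats it.
(Checking all 25 profiles: 12 have a profitable deviation, 13 do not.)

12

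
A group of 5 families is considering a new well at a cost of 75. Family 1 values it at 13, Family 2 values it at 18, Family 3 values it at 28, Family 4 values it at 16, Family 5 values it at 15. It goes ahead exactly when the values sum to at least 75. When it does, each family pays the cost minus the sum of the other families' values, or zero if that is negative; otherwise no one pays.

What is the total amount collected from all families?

Total value 90 ≥ cost 75, so it is built.
Family 1: others sum to 77; max(0, 75 - 77) = 0.
Family 2: others sum to 72; max(0, 75 - 72) = 3.
Family 3: others sum to 62; max(0, 75 - 62) = 13.
Family 4: others sum to 74; max(0, 75 - 74) = 1.
Family 5: others sum to 75; max(0, 75 - 75) = 0.
Total collected = 0 + 3 + 13 + 1 + 0 = 17.

17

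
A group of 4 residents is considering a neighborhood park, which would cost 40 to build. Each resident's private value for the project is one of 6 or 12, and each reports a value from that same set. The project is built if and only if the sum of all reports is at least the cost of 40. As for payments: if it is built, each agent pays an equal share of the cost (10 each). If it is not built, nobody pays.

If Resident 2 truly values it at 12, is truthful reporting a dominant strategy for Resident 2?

Check each profile of the others' reports and compare truth against every alternative report.
Others report (6, 12, 12): truth gives 2, best alternative gives 0.
Others report (12, 6, 12): truth gives 2, best alternative gives 0.
Others report (12, 12, 6): truth gives 2, best alternative gives 0.
Others report (12, 12, 12): truth gives 2, best alternative gives 2.
Others report (6, 6, 6): truth gives 0, best alternative gives 0.
Others report (6, 6, 12): truth gives 0, best alternative gives 0.
(Remaining 2 profiles checked similarly; truth is weakly best in each.)
In every case the truthful report is at least as good as any alternative, so it is a dominant strategy.

Yes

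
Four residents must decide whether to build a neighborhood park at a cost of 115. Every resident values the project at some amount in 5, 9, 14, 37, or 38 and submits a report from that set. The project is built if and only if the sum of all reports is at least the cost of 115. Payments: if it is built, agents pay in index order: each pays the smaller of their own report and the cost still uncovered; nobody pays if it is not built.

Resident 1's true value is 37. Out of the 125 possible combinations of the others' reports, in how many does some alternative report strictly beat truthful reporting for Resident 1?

8

Others report (37, 37, 37): truth gives 0; report 5 gives 32 > 0. Violating.
Others report (37, 37, 38): truth gives 0; report 5 gives 32 > 0. Violating.
Others report (37, 38, 37): truth gives 0; report 5 gives 32 > 0. Violating.
Others report (37, 38, 38): truth gives 0; report 5 gives 32 > 0. Violating.
Others report (5, 5, 5): truth gives 0; no alternative beats it.
Others report (5, 5, 9): truth gives 0; no alternative beats it.
(Checking all 125 profiles: 8 have a profitable deviation, 117 do not.)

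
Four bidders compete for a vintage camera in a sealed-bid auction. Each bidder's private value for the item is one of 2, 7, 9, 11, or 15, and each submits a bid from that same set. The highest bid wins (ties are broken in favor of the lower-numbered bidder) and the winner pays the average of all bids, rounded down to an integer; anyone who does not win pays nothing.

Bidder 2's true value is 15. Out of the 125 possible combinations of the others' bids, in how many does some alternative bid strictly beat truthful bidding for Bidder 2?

Others bid (2, 2, 2): truth gives 10; bid 7 gives 12 > 10. Violating.
Others bid (2, 2, 7): truth gives 9; bid 7 gives 11 > 9. Violating.
Others bid (2, 2, 9): truth gives 8; bid 9 gives 10 > 8. Violating.
Others bid (2, 2, 11): truth gives 8; bid 11 gives 9 > 8. Violating.
Others bid (2, 2, 15): truth gives 7; no alternative beats it.
Others bid (2, 7, 15): truth gives 6; no alternative beats it.
(Checking all 125 profiles: 48 have a profitable deviation, 77 do not.)

48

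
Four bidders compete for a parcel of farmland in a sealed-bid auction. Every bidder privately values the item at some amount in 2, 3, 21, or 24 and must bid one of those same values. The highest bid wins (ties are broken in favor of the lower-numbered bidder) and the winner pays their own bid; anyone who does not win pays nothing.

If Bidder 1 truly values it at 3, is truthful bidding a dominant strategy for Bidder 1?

Consider the case where Bidder 2 bids 2, Bidder 3 bids 2 and Bidder 4 bids 2.
Truthful bid 3: wins, pays 3, utility 3 - 3 = 0.
Bid 2 instead: wins, pays 2, utility 3 - 2 = 1.
Since 1 > 0, bidding 2 is strictly better here, so truthful bidding is not dominant.

No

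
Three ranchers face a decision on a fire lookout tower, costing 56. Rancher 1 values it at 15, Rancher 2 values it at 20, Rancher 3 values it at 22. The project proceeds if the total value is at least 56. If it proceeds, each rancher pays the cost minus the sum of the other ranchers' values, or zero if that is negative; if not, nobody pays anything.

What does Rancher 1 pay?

14

Total value 57 ≥ cost 56, so the project is built.
The other ranchers' values sum to 42.
Cost minus that sum is 56 - 42 = 14.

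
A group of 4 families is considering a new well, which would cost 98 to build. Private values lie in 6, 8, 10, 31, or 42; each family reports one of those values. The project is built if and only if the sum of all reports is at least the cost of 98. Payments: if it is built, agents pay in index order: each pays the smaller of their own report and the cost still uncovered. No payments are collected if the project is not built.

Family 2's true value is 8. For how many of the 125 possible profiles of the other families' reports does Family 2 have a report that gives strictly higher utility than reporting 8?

Others report (8, 42, 42): truth gives 0; report 6 gives 2 > 0. Violating.
Others report (10, 42, 42): truth gives 0; report 6 gives 2 > 0. Violating.
Others report (31, 31, 31): truth gives 0; report 6 gives 2 > 0. Violating.
Others report (31, 31, 42): truth gives 0; report 6 gives 2 > 0. Violating.
Others report (6, 6, 6): truth gives 0; no alternative beats it.
Others report (6, 6, 8): truth gives 0; no alternative beats it.
(Checking all 125 profiles: 14 have a profitable deviation, 111 do not.)

14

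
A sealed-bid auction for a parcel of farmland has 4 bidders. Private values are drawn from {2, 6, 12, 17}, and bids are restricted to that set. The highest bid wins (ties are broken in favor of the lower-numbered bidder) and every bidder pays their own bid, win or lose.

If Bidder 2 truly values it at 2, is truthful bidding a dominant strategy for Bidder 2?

Yes

Check each profile of the others' bids and compare truth against every alternative bid.
Others bid (2, 2, 12): truth gives -2, best alternative gives -6.
Others bid (2, 2, 17): truth gives -2, best alternative gives -6.
Others bid (2, 6, 12): truth gives -2, best alternative gives -6.
Others bid (2, 6, 17): truth gives -2, best alternative gives -6.
Others bid (2, 12, 2): truth gives -2, best alternative gives -6.
Others bid (2, 12, 6): truth gives -2, best alternative gives -6.
(Remaining 58 profiles checked similarly; truth is weakly best in each.)
In every case the truthful bid is at least as good as any alternative, so it is a dominant strategy.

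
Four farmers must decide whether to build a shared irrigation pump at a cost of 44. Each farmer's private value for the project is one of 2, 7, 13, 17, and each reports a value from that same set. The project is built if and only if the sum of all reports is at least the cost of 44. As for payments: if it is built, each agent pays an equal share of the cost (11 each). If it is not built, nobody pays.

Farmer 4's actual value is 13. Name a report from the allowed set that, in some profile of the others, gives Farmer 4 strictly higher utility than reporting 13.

Suppose Farmer 1 reports 2, Farmer 2 reports 13 and Farmer 3 reports 13.
Report 13: project not built, utility 0.
Report 17: project built, pays 11, utility 13 - 11 = 2.
So reporting 17 beats truth here (2 > 0).

17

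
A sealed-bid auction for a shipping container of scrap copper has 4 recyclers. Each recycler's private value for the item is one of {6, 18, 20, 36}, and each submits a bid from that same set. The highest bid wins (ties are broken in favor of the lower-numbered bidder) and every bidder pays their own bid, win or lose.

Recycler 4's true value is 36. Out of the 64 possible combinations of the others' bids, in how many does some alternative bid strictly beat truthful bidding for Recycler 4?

45

Others bid (6, 6, 6): truth gives 0; bid 18 gives 18 > 0. Violating.
Others bid (6, 6, 18): truth gives 0; bid 20 gives 16 > 0. Violating.
Others bid (6, 6, 36): truth gives -36; bid 6 gives -6 > -36. Violating.
Others bid (6, 18, 6): truth gives 0; bid 20 gives 16 > 0. Violating.
Others bid (6, 6, 20): truth gives 0; no alternative beats it.
Others bid (6, 18, 20): truth gives 0; no alternative beats it.
(Checking all 64 profiles: 45 have a profitable deviation, 19 do not.)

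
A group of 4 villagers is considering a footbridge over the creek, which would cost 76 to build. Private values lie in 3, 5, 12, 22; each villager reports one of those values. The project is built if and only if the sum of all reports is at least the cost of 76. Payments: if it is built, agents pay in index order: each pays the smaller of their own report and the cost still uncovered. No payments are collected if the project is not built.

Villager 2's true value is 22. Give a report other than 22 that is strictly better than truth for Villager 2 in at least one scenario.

Suppose Villager 1 reports 22, Villager 3 reports 22 and Villager 4 reports 22.
Report 22: project built, pays 22, utility 22 - 22 = 0.
Report 12: project built, pays 12, utility 22 - 12 = 10.
So reporting 12 beats truth here (10 > 0).

12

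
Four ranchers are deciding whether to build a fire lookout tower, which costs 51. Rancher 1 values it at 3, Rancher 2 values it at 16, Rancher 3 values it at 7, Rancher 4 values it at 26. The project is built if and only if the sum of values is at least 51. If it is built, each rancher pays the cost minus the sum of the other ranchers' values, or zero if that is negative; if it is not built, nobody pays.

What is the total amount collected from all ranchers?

48

Total value 52 ≥ cost 51, so it is built.
Rancher 1: others sum to 49; max(0, 51 - 49) = 2.
Rancher 2: others sum to 36; max(0, 51 - 36) = 15.
Rancher 3: others sum to 45; max(0, 51 - 45) = 6.
Rancher 4: others sum to 26; max(0, 51 - 26) = 25.
Total collected = 2 + 15 + 6 + 25 = 48.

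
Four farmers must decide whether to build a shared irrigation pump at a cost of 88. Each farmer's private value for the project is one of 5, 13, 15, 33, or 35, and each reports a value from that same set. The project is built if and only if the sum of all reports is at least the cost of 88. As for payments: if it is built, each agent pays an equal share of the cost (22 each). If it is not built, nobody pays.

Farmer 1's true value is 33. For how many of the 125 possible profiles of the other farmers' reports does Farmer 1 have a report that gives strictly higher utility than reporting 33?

Others report (5, 13, 35): truth gives 0; report 35 gives 11 > 0. Violating.
Others report (5, 15, 33): truth gives 0; report 35 gives 11 > 0. Violating.
Others report (5, 33, 15): truth gives 0; report 35 gives 11 > 0. Violating.
Others report (5, 35, 13): truth gives 0; report 35 gives 11 > 0. Violating.
Others report (5, 5, 5): truth gives 0; no alternative beats it.
Others report (5, 5, 13): truth gives 0; no alternative beats it.
(Checking all 125 profiles: 12 have a profitable deviation, 113 do not.)

12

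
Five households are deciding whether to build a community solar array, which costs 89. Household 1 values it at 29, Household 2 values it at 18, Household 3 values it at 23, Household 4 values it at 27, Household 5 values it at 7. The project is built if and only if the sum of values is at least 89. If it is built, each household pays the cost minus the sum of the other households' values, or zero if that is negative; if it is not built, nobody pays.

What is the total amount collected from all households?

37

Total value 104 ≥ cost 89, so it is built.
Household 1: others sum to 75; max(0, 89 - 75) = 14.
Household 2: others sum to 86; max(0, 89 - 86) = 3.
Household 3: others sum to 81; max(0, 89 - 81) = 8.
Household 4: others sum to 77; max(0, 89 - 77) = 12.
Household 5: others sum to 97; max(0, 89 - 97) = 0.
Total collected = 14 + 3 + 8 + 12 + 0 = 37.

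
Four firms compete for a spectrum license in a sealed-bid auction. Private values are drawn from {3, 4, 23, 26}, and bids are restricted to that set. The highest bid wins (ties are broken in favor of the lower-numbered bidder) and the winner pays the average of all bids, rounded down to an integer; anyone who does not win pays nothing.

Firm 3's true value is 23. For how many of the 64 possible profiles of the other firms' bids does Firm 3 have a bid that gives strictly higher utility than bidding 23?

24

Others bid (3, 3, 3): truth gives 15; bid 4 gives 20 > 15. Violating.
Others bid (3, 3, 4): truth gives 15; bid 4 gives 20 > 15. Violating.
Others bid (3, 3, 26): truth gives 0; bid 26 gives 9 > 0. Violating.
Others bid (3, 4, 26): truth gives 0; bid 26 gives 9 > 0. Violating.
Others bid (3, 3, 23): truth gives 10; no alternative beats it.
Others bid (3, 4, 3): truth gives 15; no alternative beats it.
(Checking all 64 profiles: 24 have a profitable deviation, 40 do not.)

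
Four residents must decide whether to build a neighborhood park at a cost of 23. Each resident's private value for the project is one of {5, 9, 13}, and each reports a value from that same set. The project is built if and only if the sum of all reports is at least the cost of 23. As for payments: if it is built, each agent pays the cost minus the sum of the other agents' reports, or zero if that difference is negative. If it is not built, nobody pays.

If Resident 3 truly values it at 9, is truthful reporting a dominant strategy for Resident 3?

Check each profile of the others' reports and compare truth against every alternative report.
Others report (5, 5, 13): truth gives 9, best alternative gives 9.
Others report (5, 9, 9): truth gives 9, best alternative gives 9.
Others report (5, 9, 13): truth gives 9, best alternative gives 9.
Others report (5, 13, 5): truth gives 9, best alternative gives 9.
Others report (5, 13, 9): truth gives 9, best alternative gives 9.
Others report (5, 13, 13): truth gives 9, best alternative gives 9.
(Remaining 21 profiles checked similarly; truth is weakly best in each.)
In every case the truthful report is at least as good as any alternative, so it is a dominant strategy.

Yes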